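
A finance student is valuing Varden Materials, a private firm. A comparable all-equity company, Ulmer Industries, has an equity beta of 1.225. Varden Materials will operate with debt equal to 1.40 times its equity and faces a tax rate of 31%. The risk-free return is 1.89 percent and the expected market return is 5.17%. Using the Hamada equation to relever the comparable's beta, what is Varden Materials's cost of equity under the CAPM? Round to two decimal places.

β_L = β_U × [1 + (1 − t)(D/E)] = 1.225 × [1 + (1 − 0.31) × 1.40]
    = 1.225 × [1 + 0.69 × 1.40] = 1.225 × 1.9660 = 2.4084
MRP = 5.17% − 1.89% = 3.28%
E(R) = R_f + β_L × MRP = 1.89% + 2.4084 × 3.28% = 9.79%

9.79%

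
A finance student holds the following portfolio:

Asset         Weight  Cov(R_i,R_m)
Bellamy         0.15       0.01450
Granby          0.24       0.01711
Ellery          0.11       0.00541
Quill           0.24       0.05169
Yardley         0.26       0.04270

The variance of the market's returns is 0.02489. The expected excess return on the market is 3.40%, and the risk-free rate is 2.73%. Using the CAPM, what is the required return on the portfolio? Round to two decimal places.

6.88%

β_Bellamy = 0.01450 / 0.02489 = 0.5826
β_Granby = 0.01711 / 0.02489 = 0.6874
β_Ellery = 0.00541 / 0.02489 = 0.2174
β_Quill = 0.05169 / 0.02489 = 2.0767
β_Yardley = 0.04270 / 0.02489 = 1.7155
β_P = Σ w_i β_i = 0.15×0.5826 + 0.24×0.6874 + 0.11×0.2174 + 0.24×2.0767 + 0.26×1.7155 = 1.2207
E(R_P) = R_f + β_P × MRP = 2.73% + 1.2207 × 3.40% = 6.88%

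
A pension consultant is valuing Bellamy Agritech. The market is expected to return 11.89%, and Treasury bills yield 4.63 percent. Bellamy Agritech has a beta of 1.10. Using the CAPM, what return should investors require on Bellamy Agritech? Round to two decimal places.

Market risk premium = E(R_m) − R_f = 11.89% − 4.63% = 7.26%
E(R) = R_f + β × MRP = 4.63% + 1.10 × 7.26% = 12.62%

12.62%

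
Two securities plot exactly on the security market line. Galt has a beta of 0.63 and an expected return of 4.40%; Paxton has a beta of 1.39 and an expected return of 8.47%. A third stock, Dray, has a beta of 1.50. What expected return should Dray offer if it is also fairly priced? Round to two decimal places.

9.06%

MRP (SML slope) = (8.47% − 4.40%) / (1.39 − 0.63) = 4.07% / 0.76 = 5.3553%
R_f (intercept) = 4.40% − 0.63 × 5.3553% = 1.0262%
E(R_Dray) = R_f + β × MRP = 1.0262% + 1.50 × 5.3553% = 9.06%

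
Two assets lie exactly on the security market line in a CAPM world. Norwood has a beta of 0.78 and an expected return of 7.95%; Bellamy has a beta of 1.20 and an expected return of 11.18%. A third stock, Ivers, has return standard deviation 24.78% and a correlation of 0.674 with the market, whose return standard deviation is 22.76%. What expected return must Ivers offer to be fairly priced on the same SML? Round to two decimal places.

MRP = (11.18% − 7.95%) / (1.20 − 0.78) = 7.6905%
R_f = 7.95% − 0.78 × 7.6905% = 1.9514%
β_Ivers = ρ·σ_i/σ_m = 0.674 × 24.78 / 22.76 = 0.7338
E(R_Ivers) = R_f + β × MRP = 1.9514% + 0.7338 × 7.6905% = 7.59%

7.59%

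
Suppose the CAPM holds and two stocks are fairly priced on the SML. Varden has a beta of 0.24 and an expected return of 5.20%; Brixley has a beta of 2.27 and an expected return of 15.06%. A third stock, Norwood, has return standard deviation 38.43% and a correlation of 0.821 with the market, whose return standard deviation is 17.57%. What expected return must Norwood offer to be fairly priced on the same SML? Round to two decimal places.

MRP = (15.06% − 5.20%) / (2.27 − 0.24) = 4.8571%
R_f = 5.20% − 0.24 × 4.8571% = 4.0343%
β_Norwood = ρ·σ_i/σ_m = 0.821 × 38.43 / 17.57 = 1.7957
E(R_Norwood) = R_f + β × MRP = 4.0343% + 1.7957 × 4.8571% = 12.76%

12.76%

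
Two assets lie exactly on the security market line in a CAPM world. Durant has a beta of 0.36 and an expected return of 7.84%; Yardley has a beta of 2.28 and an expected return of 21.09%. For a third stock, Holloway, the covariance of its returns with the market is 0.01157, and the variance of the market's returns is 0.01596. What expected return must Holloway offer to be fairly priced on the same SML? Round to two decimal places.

10.36%

MRP = (21.09% − 7.84%) / (2.28 − 0.36) = 6.9010%
R_f = 7.84% − 0.36 × 6.9010% = 5.3556%
β_Holloway = Cov / Var(R_m) = 0.01157 / 0.01596 = 0.7249
E(R_Holloway) = R_f + β × MRP = 5.3556% + 0.7249 × 6.9010% = 10.36%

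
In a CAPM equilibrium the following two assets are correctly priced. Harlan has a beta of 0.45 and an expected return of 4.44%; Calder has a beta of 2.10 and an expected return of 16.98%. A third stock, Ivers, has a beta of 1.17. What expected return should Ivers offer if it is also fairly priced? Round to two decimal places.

MRP (SML slope) = (16.98% − 4.44%) / (2.10 − 0.45) = 12.54% / 1.65 = 7.6000%
R_f (intercept) = 4.44% − 0.45 × 7.6000% = 1.0200%
E(R_Ivers) = R_f + β × MRP = 1.0200% + 1.17 × 7.6000% = 9.91%

9.91%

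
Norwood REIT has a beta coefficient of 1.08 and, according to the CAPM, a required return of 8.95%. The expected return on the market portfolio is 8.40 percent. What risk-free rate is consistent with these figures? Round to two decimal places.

1.53%

E(R) = R_f + β(E(R_m) − R_f) = R_f(1 − β) + β·E(R_m)
8.95% = R_f × (1 − 1.08) + 1.08 × 8.40%
8.95% = R_f × -0.08 + 9.0720%
R_f = (8.95% − 9.0720%) / -0.08 = 1.53%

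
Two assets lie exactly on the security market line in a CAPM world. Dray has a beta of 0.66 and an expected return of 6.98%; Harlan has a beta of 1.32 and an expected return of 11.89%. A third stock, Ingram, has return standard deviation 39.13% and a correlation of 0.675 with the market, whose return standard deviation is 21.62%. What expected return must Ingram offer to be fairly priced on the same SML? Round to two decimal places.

MRP = (11.89% − 6.98%) / (1.32 − 0.66) = 7.4394%
R_f = 6.98% − 0.66 × 7.4394% = 2.0700%
β_Ingram = ρ·σ_i/σ_m = 0.675 × 39.13 / 21.62 = 1.2217
E(R_Ingram) = R_f + β × MRP = 2.0700% + 1.2217 × 7.4394% = 11.16%

11.16%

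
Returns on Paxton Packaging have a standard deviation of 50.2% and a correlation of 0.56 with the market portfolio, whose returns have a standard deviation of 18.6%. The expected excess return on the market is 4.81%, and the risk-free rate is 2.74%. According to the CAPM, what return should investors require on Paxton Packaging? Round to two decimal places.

10.01%

β = ρ × σ_i / σ_m = 0.56 × 50.2% / 18.6% = 1.5114
E(R) = 2.74% + 1.5114 × 4.81% = 10.01%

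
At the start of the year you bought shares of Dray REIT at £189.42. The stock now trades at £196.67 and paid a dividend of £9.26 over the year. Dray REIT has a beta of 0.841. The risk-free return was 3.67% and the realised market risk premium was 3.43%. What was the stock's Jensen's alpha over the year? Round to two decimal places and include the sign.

Realised HPR = (P1 + D1 − P0) / P0 = (196.67 + 9.26 − 189.42) / 189.42 = 16.51 / 189.42 = 8.7161%
CAPM required = R_f + β·MRP = 3.67% + 0.841 × 3.43% = 6.55463%
α = realised − required = 8.7161% − 6.55463% = +2.16%

+2.16%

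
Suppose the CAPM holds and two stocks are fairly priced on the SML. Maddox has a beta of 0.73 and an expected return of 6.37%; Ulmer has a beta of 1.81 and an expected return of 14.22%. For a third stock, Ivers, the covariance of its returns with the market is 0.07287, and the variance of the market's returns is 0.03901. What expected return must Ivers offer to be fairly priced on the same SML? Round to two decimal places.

14.64%

MRP = (14.22% − 6.37%) / (1.81 − 0.73) = 7.2685%
R_f = 6.37% − 0.73 × 7.2685% = 1.0640%
β_Ivers = Cov / Var(R_m) = 0.07287 / 0.03901 = 1.8680
E(R_Ivers) = R_f + β × MRP = 1.0640% + 1.8680 × 7.2685% = 14.64%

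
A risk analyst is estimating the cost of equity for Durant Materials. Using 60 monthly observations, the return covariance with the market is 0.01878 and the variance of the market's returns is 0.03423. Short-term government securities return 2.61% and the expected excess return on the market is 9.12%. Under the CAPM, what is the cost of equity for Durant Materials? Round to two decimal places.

β = Cov(R_i, R_m) / Var(R_m) = 0.01878 / 0.03423 = 0.5486
E(R) = R_f + β × MRP = 2.61% + 0.5486 × 9.12% = 7.61%

7.61%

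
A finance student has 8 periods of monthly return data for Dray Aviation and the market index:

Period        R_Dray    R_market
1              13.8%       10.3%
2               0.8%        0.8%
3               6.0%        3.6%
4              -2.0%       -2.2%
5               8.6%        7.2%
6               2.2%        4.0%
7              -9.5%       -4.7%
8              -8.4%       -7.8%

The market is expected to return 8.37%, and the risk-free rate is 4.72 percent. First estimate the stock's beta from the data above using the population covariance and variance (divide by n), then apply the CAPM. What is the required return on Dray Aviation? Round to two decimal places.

Mean R_i = (13.8 + 0.8 + 6.0 − 2.0 + 8.6 + 2.2 − 9.5 − 8.4) / 8 = 1.4375%
Mean R_m = (10.3 + 0.8 + 3.6 − 2.2 + 7.2 + 4.0 − 4.7 − 7.8) / 8 = 1.4000%
Σ(R_i − R̄_i)(R_m − R̄_m) = 333.5700  ⇒  Cov = 333.5700 / 8 = 41.6963
Σ(R_m − R̄_m)² = 259.6200  ⇒  Var(R_m) = 259.6200 / 8 = 32.4525
β = Cov / Var(R_m) = 41.6963 / 32.4525 = 1.2848
MRP = 8.37% − 4.72% = 3.65%
E(R) = R_f + β × MRP = 4.72% + 1.2848 × 3.65% = 9.41%

9.41%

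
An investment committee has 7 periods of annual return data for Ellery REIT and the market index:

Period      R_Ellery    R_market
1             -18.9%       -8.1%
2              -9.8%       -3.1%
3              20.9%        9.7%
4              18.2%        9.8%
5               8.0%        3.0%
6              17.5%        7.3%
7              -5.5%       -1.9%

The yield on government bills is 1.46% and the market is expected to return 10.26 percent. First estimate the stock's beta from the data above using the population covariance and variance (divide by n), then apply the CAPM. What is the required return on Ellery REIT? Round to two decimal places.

21.22%

Mean R_i = (-18.9 − 9.8 + 20.9 + 18.2 + 8.0 + 17.5 − 5.5) / 7 = 4.3429%
Mean R_m = (-8.1 − 3.1 + 9.7 + 9.8 + 3.0 + 7.3 − 1.9) / 7 = 2.3857%
Σ(R_i − R̄_i)(R_m − R̄_m) = 654.2343  ⇒  Cov = 654.2343 / 7 = 93.4620
Σ(R_m − R̄_m)² = 291.4086  ⇒  Var(R_m) = 291.4086 / 7 = 41.6298
β = Cov / Var(R_m) = 93.4620 / 41.6298 = 2.2451
MRP = 10.26% − 1.46% = 8.80%
E(R) = R_f + β × MRP = 1.46% + 2.2451 × 8.80% = 21.22%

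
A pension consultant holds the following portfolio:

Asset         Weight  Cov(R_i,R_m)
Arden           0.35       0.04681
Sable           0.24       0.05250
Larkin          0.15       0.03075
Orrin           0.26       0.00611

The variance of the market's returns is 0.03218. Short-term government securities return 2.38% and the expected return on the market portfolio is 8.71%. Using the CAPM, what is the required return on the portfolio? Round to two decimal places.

9.30%

β_Arden = 0.04681 / 0.03218 = 1.4546
β_Sable = 0.05250 / 0.03218 = 1.6314
β_Larkin = 0.03075 / 0.03218 = 0.9556
β_Orrin = 0.00611 / 0.03218 = 0.1899
β_P = Σ w_i β_i = 0.35×1.4546 + 0.24×1.6314 + 0.15×0.9556 + 0.26×0.1899 = 1.0934
MRP = 8.71% − 2.38% = 6.33%
E(R_P) = R_f + β_P × MRP = 2.38% + 1.0934 × 6.33% = 9.30%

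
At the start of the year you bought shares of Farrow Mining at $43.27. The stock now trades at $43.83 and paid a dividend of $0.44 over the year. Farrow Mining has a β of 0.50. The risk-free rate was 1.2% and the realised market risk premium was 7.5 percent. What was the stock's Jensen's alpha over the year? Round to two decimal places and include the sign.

Realised HPR = (P1 + D1 − P0) / P0 = (43.83 + 0.44 − 43.27) / 43.27 = 1.00 / 43.27 = 2.3111%
CAPM required = R_f + β·MRP = 1.2% + 0.50 × 7.5% = 4.9500%
α = realised − required = 2.3111% − 4.9500% = -2.64%

-2.64%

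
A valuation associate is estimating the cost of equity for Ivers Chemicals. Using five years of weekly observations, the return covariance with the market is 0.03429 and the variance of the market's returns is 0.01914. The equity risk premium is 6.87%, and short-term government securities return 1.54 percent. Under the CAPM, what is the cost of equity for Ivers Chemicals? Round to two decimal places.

β = Cov(R_i, R_m) / Var(R_m) = 0.03429 / 0.01914 = 1.7915
E(R) = R_f + β × MRP = 1.54% + 1.7915 × 6.87% = 13.85%

13.85%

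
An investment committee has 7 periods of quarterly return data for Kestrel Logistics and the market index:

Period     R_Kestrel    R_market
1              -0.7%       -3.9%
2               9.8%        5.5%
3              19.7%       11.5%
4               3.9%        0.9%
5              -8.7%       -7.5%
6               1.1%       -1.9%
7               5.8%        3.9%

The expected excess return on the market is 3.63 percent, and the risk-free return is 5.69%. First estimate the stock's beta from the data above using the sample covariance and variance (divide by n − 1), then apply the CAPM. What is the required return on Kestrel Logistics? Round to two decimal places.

Mean R_i = (-0.7 + 9.8 + 19.7 + 3.9 − 8.7 + 1.1 + 5.8) / 7 = 4.4143%
Mean R_m = (-3.9 + 5.5 + 11.5 + 0.9 − 7.5 − 1.9 + 3.9) / 7 = 1.2143%
Σ(R_i − R̄_i)(R_m − R̄_m) = 334.9486  ⇒  Cov = 334.9486 / 6 = 55.8248
Σ(R_m − R̄_m)² = 243.2686  ⇒  Var(R_m) = 243.2686 / 6 = 40.5448
β = Cov / Var(R_m) = 55.8248 / 40.5448 = 1.3769
E(R) = R_f + β × MRP = 5.69% + 1.3769 × 3.63% = 10.69%

10.69%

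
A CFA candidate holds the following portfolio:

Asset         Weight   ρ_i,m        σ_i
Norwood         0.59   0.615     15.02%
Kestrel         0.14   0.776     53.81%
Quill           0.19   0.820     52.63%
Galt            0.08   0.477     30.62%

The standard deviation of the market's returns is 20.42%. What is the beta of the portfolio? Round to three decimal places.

1.012

β_Norwood = 0.615 × 15.02% / 20.42% = 0.4524
β_Kestrel = 0.776 × 53.81% / 20.42% = 2.0449
β_Quill = 0.820 × 52.63% / 20.42% = 2.1134
β_Galt = 0.477 × 30.62% / 20.42% = 0.7153
β_P = Σ w_i β_i = 0.59×0.4524 + 0.14×2.0449 + 0.19×2.1134 + 0.08×0.7153 = 1.0120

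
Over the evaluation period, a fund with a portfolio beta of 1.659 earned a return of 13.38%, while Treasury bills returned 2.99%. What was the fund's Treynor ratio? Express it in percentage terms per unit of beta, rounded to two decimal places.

Treynor = (R_P − R_f) / β_P = (13.38% − 2.99%) / 1.6590 = 10.39% / 1.6590 = 6.26%

6.26%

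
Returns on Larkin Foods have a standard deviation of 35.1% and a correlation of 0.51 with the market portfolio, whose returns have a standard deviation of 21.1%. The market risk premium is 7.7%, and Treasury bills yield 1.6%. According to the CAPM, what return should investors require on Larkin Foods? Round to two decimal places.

β = ρ × σ_i / σ_m = 0.51 × 35.1% / 21.1% = 0.8484
E(R) = 1.6% + 0.8484 × 7.7% = 8.13%

8.13%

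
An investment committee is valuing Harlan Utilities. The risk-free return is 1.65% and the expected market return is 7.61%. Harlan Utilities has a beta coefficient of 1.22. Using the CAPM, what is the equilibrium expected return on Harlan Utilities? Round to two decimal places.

Market risk premium = E(R_m) − R_f = 7.61% − 1.65% = 5.96%
E(R) = R_f + β × MRP = 1.65% + 1.22 × 5.96% = 8.92%

8.92%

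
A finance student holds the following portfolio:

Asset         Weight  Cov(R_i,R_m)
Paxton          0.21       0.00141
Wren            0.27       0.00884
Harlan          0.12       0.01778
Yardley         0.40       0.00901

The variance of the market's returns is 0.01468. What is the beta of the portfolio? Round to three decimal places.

β_Paxton = 0.00141 / 0.01468 = 0.0960
β_Wren = 0.00884 / 0.01468 = 0.6022
β_Harlan = 0.01778 / 0.01468 = 1.2112
β_Yardley = 0.00901 / 0.01468 = 0.6138
β_P = Σ w_i β_i = 0.21×0.0960 + 0.27×0.6022 + 0.12×1.2112 + 0.40×0.6138 = 0.5736

0.574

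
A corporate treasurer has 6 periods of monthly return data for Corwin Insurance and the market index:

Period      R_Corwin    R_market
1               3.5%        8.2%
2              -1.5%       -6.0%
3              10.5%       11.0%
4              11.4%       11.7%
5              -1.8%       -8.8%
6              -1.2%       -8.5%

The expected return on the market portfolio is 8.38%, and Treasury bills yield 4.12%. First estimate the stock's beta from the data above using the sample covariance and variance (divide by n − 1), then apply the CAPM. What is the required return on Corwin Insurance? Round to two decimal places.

6.55%

Mean R_i = (3.5 − 1.5 + 10.5 + 11.4 − 1.8 − 1.2) / 6 = 3.4833%
Mean R_m = (8.2 − 6.0 + 11.0 + 11.7 − 8.8 − 8.5) / 6 = 1.2667%
Σ(R_i − R̄_i)(R_m − R̄_m) = 286.1467  ⇒  Cov = 286.1467 / 5 = 57.2293
Σ(R_m − R̄_m)² = 501.1933  ⇒  Var(R_m) = 501.1933 / 5 = 100.2387
β = Cov / Var(R_m) = 57.2293 / 100.2387 = 0.5709
MRP = 8.38% − 4.12% = 4.26%
E(R) = R_f + β × MRP = 4.12% + 0.5709 × 4.26% = 6.55%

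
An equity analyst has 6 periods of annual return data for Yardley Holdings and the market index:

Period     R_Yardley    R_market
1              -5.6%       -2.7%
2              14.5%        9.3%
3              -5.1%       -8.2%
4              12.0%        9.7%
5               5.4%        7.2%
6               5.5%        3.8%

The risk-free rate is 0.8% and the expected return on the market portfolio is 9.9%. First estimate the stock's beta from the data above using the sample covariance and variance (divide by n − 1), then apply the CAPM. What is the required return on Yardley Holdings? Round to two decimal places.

10.68%

Mean R_i = (-5.6 + 14.5 − 5.1 + 12.0 + 5.4 + 5.5) / 6 = 4.4500%
Mean R_m = (-2.7 + 9.3 − 8.2 + 9.7 + 7.2 + 3.8) / 6 = 3.1833%
Σ(R_i − R̄_i)(R_m − R̄_m) = 282.9750  ⇒  Cov = 282.9750 / 5 = 56.5950
Σ(R_m − R̄_m)² = 260.5883  ⇒  Var(R_m) = 260.5883 / 5 = 52.1177
β = Cov / Var(R_m) = 56.5950 / 52.1177 = 1.0859
MRP = 9.9% − 0.8% = 9.10%
E(R) = R_f + β × MRP = 0.8% + 1.0859 × 9.1% = 10.68%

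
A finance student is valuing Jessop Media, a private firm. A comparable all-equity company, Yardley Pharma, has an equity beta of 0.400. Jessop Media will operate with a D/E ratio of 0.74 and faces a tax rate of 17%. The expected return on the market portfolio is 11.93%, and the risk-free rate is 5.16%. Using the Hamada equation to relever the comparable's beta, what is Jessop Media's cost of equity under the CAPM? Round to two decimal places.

9.53%

β_L = β_U × [1 + (1 − t)(D/E)] = 0.400 × [1 + (1 − 0.17) × 0.74]
    = 0.400 × [1 + 0.83 × 0.74] = 0.400 × 1.6142 = 0.6457
MRP = 11.93% − 5.16% = 6.77%
E(R) = R_f + β_L × MRP = 5.16% + 0.6457 × 6.77% = 9.53%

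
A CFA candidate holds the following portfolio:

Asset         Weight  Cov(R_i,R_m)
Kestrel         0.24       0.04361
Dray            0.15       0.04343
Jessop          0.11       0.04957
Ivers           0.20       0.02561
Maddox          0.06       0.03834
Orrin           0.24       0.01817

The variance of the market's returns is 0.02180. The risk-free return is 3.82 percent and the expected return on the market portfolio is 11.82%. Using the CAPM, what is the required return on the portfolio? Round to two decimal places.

β_Kestrel = 0.04361 / 0.02180 = 2.0005
β_Dray = 0.04343 / 0.02180 = 1.9922
β_Jessop = 0.04957 / 0.02180 = 2.2739
β_Ivers = 0.02561 / 0.02180 = 1.1748
β_Maddox = 0.03834 / 0.02180 = 1.7587
β_Orrin = 0.01817 / 0.02180 = 0.8335
β_P = Σ w_i β_i = 0.24×2.0005 + 0.15×1.9922 + 0.11×2.2739 + 0.20×1.1748 + 0.06×1.7587 + 0.24×0.8335 = 1.5696
MRP = 11.82% − 3.82% = 8.00%
E(R_P) = R_f + β_P × MRP = 3.82% + 1.5696 × 8.00% = 16.38%

16.38%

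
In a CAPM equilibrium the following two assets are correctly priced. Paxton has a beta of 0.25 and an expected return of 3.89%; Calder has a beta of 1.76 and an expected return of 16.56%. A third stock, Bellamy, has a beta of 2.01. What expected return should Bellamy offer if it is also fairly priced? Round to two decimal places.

18.66%

MRP (SML slope) = (16.56% − 3.89%) / (1.76 − 0.25) = 12.67% / 1.51 = 8.3907%
R_f (intercept) = 3.89% − 0.25 × 8.3907% = 1.7923%
E(R_Bellamy) = R_f + β × MRP = 1.7923% + 2.01 × 8.3907% = 18.66%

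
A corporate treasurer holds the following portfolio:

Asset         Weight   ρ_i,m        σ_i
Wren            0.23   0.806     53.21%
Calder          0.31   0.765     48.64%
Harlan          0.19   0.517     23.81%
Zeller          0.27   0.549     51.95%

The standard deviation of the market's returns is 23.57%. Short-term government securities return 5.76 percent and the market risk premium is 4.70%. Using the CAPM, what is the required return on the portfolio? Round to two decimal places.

12.03%

β_Wren = 0.806 × 53.21% / 23.57% = 1.8196
β_Calder = 0.765 × 48.64% / 23.57% = 1.5787
β_Harlan = 0.517 × 23.81% / 23.57% = 0.5223
β_Zeller = 0.549 × 51.95% / 23.57% = 1.2100
β_P = Σ w_i β_i = 0.23×1.8196 + 0.31×1.5787 + 0.19×0.5223 + 0.27×1.2100 = 1.3338
E(R_P) = R_f + β_P × MRP = 5.76% + 1.3338 × 4.70% = 12.03%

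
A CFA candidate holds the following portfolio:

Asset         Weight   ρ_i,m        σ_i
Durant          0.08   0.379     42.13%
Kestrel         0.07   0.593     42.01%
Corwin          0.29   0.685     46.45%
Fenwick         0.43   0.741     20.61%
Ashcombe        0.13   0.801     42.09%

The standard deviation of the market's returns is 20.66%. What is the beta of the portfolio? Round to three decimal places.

1.123

β_Durant = 0.379 × 42.13% / 20.66% = 0.7729
β_Kestrel = 0.593 × 42.01% / 20.66% = 1.2058
β_Corwin = 0.685 × 46.45% / 20.66% = 1.5401
β_Fenwick = 0.741 × 20.61% / 20.66% = 0.7392
β_Ashcombe = 0.801 × 42.09% / 20.66% = 1.6319
β_P = Σ w_i β_i = 0.08×0.7729 + 0.07×1.2058 + 0.29×1.5401 + 0.43×0.7392 + 0.13×1.6319 = 1.1229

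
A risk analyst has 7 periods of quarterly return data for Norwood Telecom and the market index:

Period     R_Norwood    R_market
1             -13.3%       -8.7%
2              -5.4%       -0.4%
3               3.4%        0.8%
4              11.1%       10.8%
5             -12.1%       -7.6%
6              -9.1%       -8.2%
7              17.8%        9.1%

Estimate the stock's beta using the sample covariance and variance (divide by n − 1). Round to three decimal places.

1.417

Mean R_i = (-13.3 − 5.4 + 3.4 + 11.1 − 12.1 − 9.1 + 17.8) / 7 = -1.0857%
Mean R_m = (-8.7 − 0.4 + 0.8 + 10.8 − 7.6 − 8.2 + 9.1) / 7 = -0.6000%
Σ(R_i − R̄_i)(R_m − R̄_m) = 564.4700  ⇒  Cov = 564.4700 / 6 = 94.0783
Σ(R_m − R̄_m)² = 398.4200  ⇒  Var(R_m) = 398.4200 / 6 = 66.4033
β = Cov / Var(R_m) = 94.0783 / 66.4033 = 1.4168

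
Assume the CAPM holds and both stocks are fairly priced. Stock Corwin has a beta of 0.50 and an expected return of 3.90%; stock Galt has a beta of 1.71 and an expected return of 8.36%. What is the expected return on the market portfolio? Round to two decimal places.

5.74%

Both satisfy E(R) = R_f + β·MRP, so the slope of the SML is
MRP = (8.36% − 3.90%) / (1.71 − 0.50) = 4.46% / 1.21 = 3.6860%
R_f = E(R_Corwin) − β_Corwin·MRP = 3.90% − 0.50 × 3.6860% = 2.0570%
E(R_m) = R_f + MRP = 2.0570% + 3.6860% = 5.74%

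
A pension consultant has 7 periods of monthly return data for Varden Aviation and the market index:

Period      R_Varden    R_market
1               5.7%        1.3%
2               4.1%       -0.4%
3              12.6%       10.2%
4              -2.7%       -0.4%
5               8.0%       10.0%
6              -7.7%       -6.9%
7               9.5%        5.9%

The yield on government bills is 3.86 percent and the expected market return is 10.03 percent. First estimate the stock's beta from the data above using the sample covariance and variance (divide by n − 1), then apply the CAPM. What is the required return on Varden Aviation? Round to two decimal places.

Mean R_i = (5.7 + 4.1 + 12.6 − 2.7 + 8.0 − 7.7 + 9.5) / 7 = 4.2143%
Mean R_m = (1.3 − 0.4 + 10.2 − 0.4 + 10.0 − 6.9 + 5.9) / 7 = 2.8143%
Σ(R_i − R̄_i)(R_m − R̄_m) = 241.5286  ⇒  Cov = 241.5286 / 6 = 40.2548
Σ(R_m − R̄_m)² = 233.0286  ⇒  Var(R_m) = 233.0286 / 6 = 38.8381
β = Cov / Var(R_m) = 40.2548 / 38.8381 = 1.0365
MRP = 10.03% − 3.86% = 6.17%
E(R) = R_f + β × MRP = 3.86% + 1.0365 × 6.17% = 10.26%

10.26%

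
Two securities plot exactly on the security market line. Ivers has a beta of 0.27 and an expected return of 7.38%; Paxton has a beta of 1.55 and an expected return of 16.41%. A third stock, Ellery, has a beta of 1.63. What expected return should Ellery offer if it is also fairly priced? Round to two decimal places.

MRP (SML slope) = (16.41% − 7.38%) / (1.55 − 0.27) = 9.03% / 1.28 = 7.0547%
R_f (intercept) = 7.38% − 0.27 × 7.0547% = 5.4752%
E(R_Ellery) = R_f + β × MRP = 5.4752% + 1.63 × 7.0547% = 16.97%

16.97%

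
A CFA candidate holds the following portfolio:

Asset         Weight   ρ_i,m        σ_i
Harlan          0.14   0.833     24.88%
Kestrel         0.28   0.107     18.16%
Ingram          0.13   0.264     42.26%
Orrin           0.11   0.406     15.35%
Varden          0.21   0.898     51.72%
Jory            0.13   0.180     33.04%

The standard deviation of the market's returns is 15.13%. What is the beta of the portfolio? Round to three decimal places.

1.065

β_Harlan = 0.833 × 24.88% / 15.13% = 1.3698
β_Kestrel = 0.107 × 18.16% / 15.13% = 0.1284
β_Ingram = 0.264 × 42.26% / 15.13% = 0.7374
β_Orrin = 0.406 × 15.35% / 15.13% = 0.4119
β_Varden = 0.898 × 51.72% / 15.13% = 3.0697
β_Jory = 0.180 × 33.04% / 15.13% = 0.3931
β_P = Σ w_i β_i = 0.14×1.3698 + 0.28×0.1284 + 0.13×0.7374 + 0.11×0.4119 + 0.21×3.0697 + 0.13×0.3931 = 1.0646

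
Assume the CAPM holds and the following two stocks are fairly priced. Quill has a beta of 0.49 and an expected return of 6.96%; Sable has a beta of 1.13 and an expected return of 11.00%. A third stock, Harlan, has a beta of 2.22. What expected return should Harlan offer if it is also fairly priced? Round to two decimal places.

MRP (SML slope) = (11.00% − 6.96%) / (1.13 − 0.49) = 4.04% / 0.64 = 6.3125%
R_f (intercept) = 6.96% − 0.49 × 6.3125% = 3.8669%
E(R_Harlan) = R_f + β × MRP = 3.8669% + 2.22 × 6.3125% = 17.88%

17.88%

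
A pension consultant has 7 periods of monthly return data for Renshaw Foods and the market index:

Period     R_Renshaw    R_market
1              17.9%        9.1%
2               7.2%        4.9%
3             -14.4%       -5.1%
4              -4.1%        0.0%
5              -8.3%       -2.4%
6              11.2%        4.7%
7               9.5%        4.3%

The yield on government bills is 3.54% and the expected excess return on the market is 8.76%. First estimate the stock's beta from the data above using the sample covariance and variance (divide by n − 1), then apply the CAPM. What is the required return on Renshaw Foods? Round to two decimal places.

Mean R_i = (17.9 + 7.2 − 14.4 − 4.1 − 8.3 + 11.2 + 9.5) / 7 = 2.7143%
Mean R_m = (9.1 + 4.9 − 5.1 + 0.0 − 2.4 + 4.7 + 4.3) / 7 = 2.2143%
Σ(R_i − R̄_i)(R_m − R̄_m) = 342.9486  ⇒  Cov = 342.9486 / 6 = 57.1581
Σ(R_m − R̄_m)² = 144.8486  ⇒  Var(R_m) = 144.8486 / 6 = 24.1414
β = Cov / Var(R_m) = 57.1581 / 24.1414 = 2.3676
E(R) = R_f + β × MRP = 3.54% + 2.3676 × 8.76% = 24.28%

24.28%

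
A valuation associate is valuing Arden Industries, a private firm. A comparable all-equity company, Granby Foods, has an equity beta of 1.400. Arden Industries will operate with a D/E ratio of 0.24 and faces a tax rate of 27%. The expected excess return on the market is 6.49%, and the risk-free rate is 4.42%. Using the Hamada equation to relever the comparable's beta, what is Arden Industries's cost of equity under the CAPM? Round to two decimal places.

β_L = β_U × [1 + (1 − t)(D/E)] = 1.400 × [1 + (1 − 0.27) × 0.24]
    = 1.400 × [1 + 0.73 × 0.24] = 1.400 × 1.1752 = 1.6453
E(R) = R_f + β_L × MRP = 4.42% + 1.6453 × 6.49% = 15.10%

15.10%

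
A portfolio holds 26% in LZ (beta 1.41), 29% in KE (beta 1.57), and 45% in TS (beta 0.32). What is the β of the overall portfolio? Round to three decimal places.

β_P = Σ w_i β_i = 0.26×1.41 + 0.29×1.57 + 0.45×0.32 = 0.9659

0.966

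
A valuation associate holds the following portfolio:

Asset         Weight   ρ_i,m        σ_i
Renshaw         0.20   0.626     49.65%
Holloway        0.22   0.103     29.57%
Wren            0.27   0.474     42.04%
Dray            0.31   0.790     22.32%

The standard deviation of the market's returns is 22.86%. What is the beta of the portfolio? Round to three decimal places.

0.776

β_Renshaw = 0.626 × 49.65% / 22.86% = 1.3596
β_Holloway = 0.103 × 29.57% / 22.86% = 0.1332
β_Wren = 0.474 × 42.04% / 22.86% = 0.8717
β_Dray = 0.790 × 22.32% / 22.86% = 0.7713
β_P = Σ w_i β_i = 0.20×1.3596 + 0.22×0.1332 + 0.27×0.8717 + 0.31×0.7713 = 0.7757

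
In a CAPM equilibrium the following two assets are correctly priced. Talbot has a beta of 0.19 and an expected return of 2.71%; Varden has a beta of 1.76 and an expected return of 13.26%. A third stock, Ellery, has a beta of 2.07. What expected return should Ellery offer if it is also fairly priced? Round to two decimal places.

15.34%

MRP (SML slope) = (13.26% − 2.71%) / (1.76 − 0.19) = 10.55% / 1.57 = 6.7197%
R_f (intercept) = 2.71% − 0.19 × 6.7197% = 1.4333%
E(R_Ellery) = R_f + β × MRP = 1.4333% + 2.07 × 6.7197% = 15.34%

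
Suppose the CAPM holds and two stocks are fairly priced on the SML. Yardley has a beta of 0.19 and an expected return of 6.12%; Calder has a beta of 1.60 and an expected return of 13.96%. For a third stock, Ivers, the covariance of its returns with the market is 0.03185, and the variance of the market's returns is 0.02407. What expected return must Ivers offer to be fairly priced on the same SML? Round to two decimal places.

12.42%

MRP = (13.96% − 6.12%) / (1.60 − 0.19) = 5.5603%
R_f = 6.12% − 0.19 × 5.5603% = 5.0635%
β_Ivers = Cov / Var(R_m) = 0.03185 / 0.02407 = 1.3232
E(R_Ivers) = R_f + β × MRP = 5.0635% + 1.3232 × 5.5603% = 12.42%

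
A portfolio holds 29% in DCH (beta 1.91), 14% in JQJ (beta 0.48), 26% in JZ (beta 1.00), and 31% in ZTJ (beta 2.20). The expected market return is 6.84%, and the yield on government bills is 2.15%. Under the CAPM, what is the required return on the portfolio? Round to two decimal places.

β_P = Σ w_i β_i = 0.29×1.91 + 0.14×0.48 + 0.26×1.00 + 0.31×2.20 = 1.5631
MRP = 6.84% − 2.15% = 4.69%
E(R_P) = R_f + β_P × MRP = 2.15% + 1.5631 × 4.69% = 9.48%

9.48%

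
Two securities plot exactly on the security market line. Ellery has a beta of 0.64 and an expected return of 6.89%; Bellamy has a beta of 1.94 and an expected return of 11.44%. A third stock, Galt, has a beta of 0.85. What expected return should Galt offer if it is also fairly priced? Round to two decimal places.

7.63%

MRP (SML slope) = (11.44% − 6.89%) / (1.94 − 0.64) = 4.55% / 1.30 = 3.5000%
R_f (intercept) = 6.89% − 0.64 × 3.5000% = 4.6500%
E(R_Galt) = R_f + β × MRP = 4.6500% + 0.85 × 3.5000% = 7.63%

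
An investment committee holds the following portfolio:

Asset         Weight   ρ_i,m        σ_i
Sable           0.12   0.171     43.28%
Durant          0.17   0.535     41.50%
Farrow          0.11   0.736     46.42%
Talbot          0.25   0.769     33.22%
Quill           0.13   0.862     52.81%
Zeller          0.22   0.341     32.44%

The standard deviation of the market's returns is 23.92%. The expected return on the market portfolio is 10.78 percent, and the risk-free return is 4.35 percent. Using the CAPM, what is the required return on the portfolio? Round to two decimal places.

10.58%

β_Sable = 0.171 × 43.28% / 23.92% = 0.3094
β_Durant = 0.535 × 41.50% / 23.92% = 0.9282
β_Farrow = 0.736 × 46.42% / 23.92% = 1.4283
β_Talbot = 0.769 × 33.22% / 23.92% = 1.0680
β_Quill = 0.862 × 52.81% / 23.92% = 1.9031
β_Zeller = 0.341 × 32.44% / 23.92% = 0.4625
β_P = Σ w_i β_i = 0.12×0.3094 + 0.17×0.9282 + 0.11×1.4283 + 0.25×1.0680 + 0.13×1.9031 + 0.22×0.4625 = 0.9682
MRP = 10.78% − 4.35% = 6.43%
E(R_P) = R_f + β_P × MRP = 4.35% + 0.9682 × 6.43% = 10.58%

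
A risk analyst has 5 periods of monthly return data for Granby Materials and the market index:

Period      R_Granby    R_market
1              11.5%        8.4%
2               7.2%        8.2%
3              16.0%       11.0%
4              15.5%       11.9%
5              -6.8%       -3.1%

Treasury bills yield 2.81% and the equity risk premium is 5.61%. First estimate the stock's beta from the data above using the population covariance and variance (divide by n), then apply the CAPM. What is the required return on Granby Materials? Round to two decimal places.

11.37%

Mean R_i = (11.5 + 7.2 + 16.0 + 15.5 − 6.8) / 5 = 8.6800%
Mean R_m = (8.4 + 8.2 + 11.0 + 11.9 − 3.1) / 5 = 7.2800%
Σ(R_i − R̄_i)(R_m − R̄_m) = 221.2180  ⇒  Cov = 221.2180 / 5 = 44.2436
Σ(R_m − R̄_m)² = 145.0280  ⇒  Var(R_m) = 145.0280 / 5 = 29.0056
β = Cov / Var(R_m) = 44.2436 / 29.0056 = 1.5253
E(R) = R_f + β × MRP = 2.81% + 1.5253 × 5.61% = 11.37%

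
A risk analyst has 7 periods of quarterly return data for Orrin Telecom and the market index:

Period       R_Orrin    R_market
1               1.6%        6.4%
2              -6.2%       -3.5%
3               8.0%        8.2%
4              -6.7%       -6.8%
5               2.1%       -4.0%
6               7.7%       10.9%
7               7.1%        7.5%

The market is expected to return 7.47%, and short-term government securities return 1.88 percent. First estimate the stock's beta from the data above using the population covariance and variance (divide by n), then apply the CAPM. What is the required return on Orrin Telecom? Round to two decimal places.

6.16%

Mean R_i = (1.6 − 6.2 + 8.0 − 6.7 + 2.1 + 7.7 + 7.1) / 7 = 1.9429%
Mean R_m = (6.4 − 3.5 + 8.2 − 6.8 − 4.0 + 10.9 + 7.5) / 7 = 2.6714%
Σ(R_i − R̄_i)(R_m − R̄_m) = 235.5486  ⇒  Cov = 235.5486 / 7 = 33.6498
Σ(R_m − R̄_m)² = 307.7943  ⇒  Var(R_m) = 307.7943 / 7 = 43.9706
β = Cov / Var(R_m) = 33.6498 / 43.9706 = 0.7653
MRP = 7.47% − 1.88% = 5.59%
E(R) = R_f + β × MRP = 1.88% + 0.7653 × 5.59% = 6.16%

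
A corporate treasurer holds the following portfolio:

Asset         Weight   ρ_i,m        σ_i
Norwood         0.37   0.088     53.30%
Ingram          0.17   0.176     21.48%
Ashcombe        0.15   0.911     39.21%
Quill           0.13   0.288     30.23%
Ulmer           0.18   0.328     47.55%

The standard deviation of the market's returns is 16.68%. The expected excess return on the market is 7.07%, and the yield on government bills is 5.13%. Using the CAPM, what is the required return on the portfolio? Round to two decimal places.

β_Norwood = 0.088 × 53.30% / 16.68% = 0.2812
β_Ingram = 0.176 × 21.48% / 16.68% = 0.2266
β_Ashcombe = 0.911 × 39.21% / 16.68% = 2.1415
β_Quill = 0.288 × 30.23% / 16.68% = 0.5220
β_Ulmer = 0.328 × 47.55% / 16.68% = 0.9350
β_P = Σ w_i β_i = 0.37×0.2812 + 0.17×0.2266 + 0.15×2.1415 + 0.13×0.5220 + 0.18×0.9350 = 0.7000
E(R_P) = R_f + β_P × MRP = 5.13% + 0.7000 × 7.07% = 10.08%

10.08%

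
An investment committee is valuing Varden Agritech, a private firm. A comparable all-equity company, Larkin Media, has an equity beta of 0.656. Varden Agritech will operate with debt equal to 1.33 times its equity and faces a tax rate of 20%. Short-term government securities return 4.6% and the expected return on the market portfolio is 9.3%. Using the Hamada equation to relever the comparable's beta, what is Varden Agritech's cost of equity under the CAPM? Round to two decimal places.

β_L = β_U × [1 + (1 − t)(D/E)] = 0.656 × [1 + (1 − 0.20) × 1.33]
    = 0.656 × [1 + 0.80 × 1.33] = 0.656 × 2.0640 = 1.3540
MRP = 9.3% − 4.6% = 4.70%
E(R) = R_f + β_L × MRP = 4.6% + 1.3540 × 4.7% = 10.96%

10.96%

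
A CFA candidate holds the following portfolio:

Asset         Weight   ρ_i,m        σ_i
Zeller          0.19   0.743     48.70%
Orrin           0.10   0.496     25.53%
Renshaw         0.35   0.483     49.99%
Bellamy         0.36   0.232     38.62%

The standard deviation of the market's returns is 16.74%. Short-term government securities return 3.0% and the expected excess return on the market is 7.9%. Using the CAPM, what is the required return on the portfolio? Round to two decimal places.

12.35%

β_Zeller = 0.743 × 48.70% / 16.74% = 2.1615
β_Orrin = 0.496 × 25.53% / 16.74% = 0.7564
β_Renshaw = 0.483 × 49.99% / 16.74% = 1.4424
β_Bellamy = 0.232 × 38.62% / 16.74% = 0.5352
β_P = Σ w_i β_i = 0.19×2.1615 + 0.10×0.7564 + 0.35×1.4424 + 0.36×0.5352 = 1.1838
E(R_P) = R_f + β_P × MRP = 3.0% + 1.1838 × 7.9% = 12.35%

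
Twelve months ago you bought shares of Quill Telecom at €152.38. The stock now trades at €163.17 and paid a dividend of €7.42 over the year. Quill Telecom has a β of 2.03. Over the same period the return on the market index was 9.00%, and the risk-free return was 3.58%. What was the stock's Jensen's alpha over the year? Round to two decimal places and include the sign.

Realised HPR = (P1 + D1 − P0) / P0 = (163.17 + 7.42 − 152.38) / 152.38 = 18.21 / 152.38 = 11.9504%
MRP = 9.00% − 3.58% = 5.42%
CAPM required = R_f + β·MRP = 3.58% + 2.03 × 5.42% = 14.5826%
α = realised − required = 11.9504% − 14.5826% = -2.63%

-2.63%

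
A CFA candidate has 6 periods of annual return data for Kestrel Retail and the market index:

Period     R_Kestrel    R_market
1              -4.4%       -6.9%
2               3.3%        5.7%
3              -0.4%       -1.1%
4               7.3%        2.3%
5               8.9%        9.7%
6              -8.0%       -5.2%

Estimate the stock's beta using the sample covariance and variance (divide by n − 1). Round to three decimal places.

0.926

Mean R_i = (-4.4 + 3.3 − 0.4 + 7.3 + 8.9 − 8.0) / 6 = 1.1167%
Mean R_m = (-6.9 + 5.7 − 1.1 + 2.3 + 9.7 − 5.2) / 6 = 0.7500%
Σ(R_i − R̄_i)(R_m − R̄_m) = 189.3050  ⇒  Cov = 189.3050 / 5 = 37.8610
Σ(R_m − R̄_m)² = 204.3550  ⇒  Var(R_m) = 204.3550 / 5 = 40.8710
β = Cov / Var(R_m) = 37.8610 / 40.8710 = 0.9264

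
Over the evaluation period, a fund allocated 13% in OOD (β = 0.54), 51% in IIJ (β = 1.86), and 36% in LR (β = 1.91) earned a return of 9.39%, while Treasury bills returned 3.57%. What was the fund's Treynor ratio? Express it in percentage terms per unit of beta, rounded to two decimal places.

β_P = 0.13×0.54 + 0.51×1.86 + 0.36×1.91 = 1.7064
Treynor = (R_P − R_f) / β_P = (9.39% − 3.57%) / 1.7064 = 5.82% / 1.7064 = 3.41%

3.41%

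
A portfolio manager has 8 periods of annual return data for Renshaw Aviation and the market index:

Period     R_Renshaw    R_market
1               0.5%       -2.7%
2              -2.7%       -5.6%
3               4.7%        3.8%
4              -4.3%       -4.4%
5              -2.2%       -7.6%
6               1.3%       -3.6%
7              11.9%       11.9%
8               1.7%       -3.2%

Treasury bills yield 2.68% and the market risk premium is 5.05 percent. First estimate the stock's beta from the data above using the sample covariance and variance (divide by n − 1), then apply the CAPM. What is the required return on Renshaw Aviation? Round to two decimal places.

6.56%

Mean R_i = (0.5 − 2.7 + 4.7 − 4.3 − 2.2 + 1.3 + 11.9 + 1.7) / 8 = 1.3625%
Mean R_m = (-2.7 − 5.6 + 3.8 − 4.4 − 7.6 − 3.6 + 11.9 − 3.2) / 8 = -1.4250%
Σ(R_i − R̄_i)(R_m − R̄_m) = 214.2925  ⇒  Cov = 214.2925 / 7 = 30.6132
Σ(R_m − R̄_m)² = 278.7750  ⇒  Var(R_m) = 278.7750 / 7 = 39.8250
β = Cov / Var(R_m) = 30.6132 / 39.8250 = 0.7687
E(R) = R_f + β × MRP = 2.68% + 0.7687 × 5.05% = 6.56%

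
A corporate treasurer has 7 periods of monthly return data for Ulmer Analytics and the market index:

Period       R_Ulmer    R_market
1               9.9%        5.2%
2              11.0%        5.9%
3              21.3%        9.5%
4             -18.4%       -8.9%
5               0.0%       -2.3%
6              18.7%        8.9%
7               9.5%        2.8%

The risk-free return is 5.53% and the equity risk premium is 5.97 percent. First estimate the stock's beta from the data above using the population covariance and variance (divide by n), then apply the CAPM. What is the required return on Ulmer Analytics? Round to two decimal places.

17.44%

Mean R_i = (9.9 + 11.0 + 21.3 − 18.4 + 0.0 + 18.7 + 9.5) / 7 = 7.4286%
Mean R_m = (5.2 + 5.9 + 9.5 − 8.9 − 2.3 + 8.9 + 2.8) / 7 = 3.0143%
Σ(R_i − R̄_i)(R_m − R̄_m) = 518.7771  ⇒  Cov = 518.7771 / 7 = 74.1110
Σ(R_m − R̄_m)² = 260.0486  ⇒  Var(R_m) = 260.0486 / 7 = 37.1498
β = Cov / Var(R_m) = 74.1110 / 37.1498 = 1.9949
E(R) = R_f + β × MRP = 5.53% + 1.9949 × 5.97% = 17.44%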